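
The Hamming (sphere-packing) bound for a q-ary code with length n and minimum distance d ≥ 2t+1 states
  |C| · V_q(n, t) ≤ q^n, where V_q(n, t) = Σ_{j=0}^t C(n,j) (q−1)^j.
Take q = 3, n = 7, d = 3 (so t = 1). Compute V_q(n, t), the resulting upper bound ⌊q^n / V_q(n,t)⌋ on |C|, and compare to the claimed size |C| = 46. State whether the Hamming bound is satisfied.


V_q(n, t) = 15, q^n = 2187, Hamming bound = 145, |C| = 46 ≤ bound (satisfied).

Step 1: Compute V_q(n, t) = Σ_{j=0}^1 C(n, j) (q−1)^j.
  j = 0: C(7,0)·(2)^0 = 1·1 = 1.
  j = 1: C(7,1)·(2)^1 = 7·2 = 14.
  V_q(n, t) = 1 + 14 = 15.
Step 2: q^n = 3^7 = 2187.
Step 3: Hamming bound ⌊q^n / V_q(n,t)⌋ = ⌊2187/15⌋ = 145.
Step 4: Compare |C| = 46 to 145: satisfied.
The claimed |C| lies below the Hamming bound.


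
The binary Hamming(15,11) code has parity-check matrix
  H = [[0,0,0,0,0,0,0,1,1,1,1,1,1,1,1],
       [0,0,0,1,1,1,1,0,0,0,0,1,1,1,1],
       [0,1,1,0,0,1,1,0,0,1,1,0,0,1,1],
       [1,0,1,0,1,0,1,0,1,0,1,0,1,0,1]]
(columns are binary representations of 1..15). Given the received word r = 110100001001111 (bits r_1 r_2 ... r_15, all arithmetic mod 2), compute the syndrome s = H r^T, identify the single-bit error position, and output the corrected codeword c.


s = (1, 1, 1, 0)^T, error position = 14, corrected codeword c = 110100001001101

Compute s = H r^T mod 2 one row at a time:
  s_1 = 0 + 1 + 0 + 0 + 1 + 1 + 1 + 1 = 5 ≡ 1 (mod 2).
  s_2 = 1 + 0 + 0 + 0 + 1 + 1 + 1 + 1 = 5 ≡ 1 (mod 2).
  s_3 = 1 + 0 + 0 + 0 + 0 + 0 + 1 + 1 = 3 ≡ 1 (mod 2).
  s_4 = 1 + 0 + 0 + 0 + 1 + 0 + 1 + 1 = 4 ≡ 0 (mod 2).
s = (1, 1, 1, 0)^T — this equals column 14 of H (binary 1110), so error is at position 14.
Correct: flip bit 14 of r = 110100001001111 to get c = 110100001001101.


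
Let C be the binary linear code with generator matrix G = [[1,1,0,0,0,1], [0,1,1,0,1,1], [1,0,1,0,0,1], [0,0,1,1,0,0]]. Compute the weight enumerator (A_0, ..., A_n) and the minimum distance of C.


Weight distribution: A_0 = 1, A_2 = 4, A_3 = 6, A_4 = 3, A_5 = 2. Minimum distance d = 2.

Enumerate all 2^4 = 16 messages m ∈ F_2^4.
For each, compute codeword c = mG in F_2^6, then tally its weight.
  m = 0000 → c = 000000, weight = 0.
  m = 1000 → c = 110001, weight = 3.
  m = 0100 → c = 011011, weight = 4.
  m = 1100 → c = 101010, weight = 3.
  m = 0010 → c = 101001, weight = 3.
  m = 1010 → c = 011000, weight = 2.
  m = 0110 → c = 110010, weight = 3.
  m = 1110 → c = 000011, weight = 2.
  m = 0001 → c = 001100, weight = 2.
  m = 1001 → c = 111101, weight = 5.
  m = 0101 → c = 010111, weight = 4.
  m = 1101 → c = 100110, weight = 3.
  m = 0011 → c = 100101, weight = 3.
  m = 1011 → c = 010100, weight = 2.
  m = 0111 → c = 111110, weight = 5.
  m = 1111 → c = 001111, weight = 4.
Tally weights:
  weight 0: 1 codewords.
  weight 2: 4 codewords.
  weight 3: 6 codewords.
  weight 4: 3 codewords.
  weight 5: 2 codewords.
Minimum distance d = smallest w > 0 with A_w > 0 = 2.
Sanity: Σ A_w = 16 = 2^4 = 16 ✓.


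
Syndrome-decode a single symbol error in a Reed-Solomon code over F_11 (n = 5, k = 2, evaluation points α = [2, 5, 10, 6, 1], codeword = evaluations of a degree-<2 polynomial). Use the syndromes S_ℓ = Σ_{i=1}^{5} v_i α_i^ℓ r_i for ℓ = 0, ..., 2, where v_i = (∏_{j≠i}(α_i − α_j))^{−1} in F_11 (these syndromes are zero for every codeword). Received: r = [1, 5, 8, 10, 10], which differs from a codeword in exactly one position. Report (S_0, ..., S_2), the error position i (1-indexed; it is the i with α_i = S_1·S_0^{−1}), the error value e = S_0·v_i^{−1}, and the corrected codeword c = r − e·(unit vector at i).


S = (9, 9, 9), error at position 5, error magnitude e = 3, c = [1, 5, 8, 10, 7].

Step 1: column multipliers v_i = (∏_{j≠i}(α_i − α_j))^{−1} mod 11.
  i = 1 (α = 2): (2−5)(2−10)(2−6)(2−1) = (−3)·(−8)·(−4)·1 = −96 ≡ 3, so v_1 = 3^{−1} = 4 (mod 11).
  i = 2 (α = 5): (5−2)(5−10)(5−6)(5−1) = 3·(−5)·(−1)·4 = 60 ≡ 5, so v_2 = 5^{−1} = 9 (mod 11).
  i = 3 (α = 10): (10−2)(10−5)(10−6)(10−1) = 8·5·4·9 = 1440 ≡ 10, so v_3 = 10^{−1} = 10 (mod 11).
  i = 4 (α = 6): (6−2)(6−5)(6−10)(6−1) = 4·1·(−4)·5 = −80 ≡ 8, so v_4 = 8^{−1} = 7 (mod 11).
  i = 5 (α = 1): (1−2)(1−5)(1−10)(1−6) = (−1)·(−4)·(−9)·(−5) = 180 ≡ 4, so v_5 = 4^{−1} = 3 (mod 11).
  v = [4, 9, 10, 7, 3].
Step 2: syndromes of r = [1, 5, 8, 10, 10] (all sums mod 11).
  S_0 = Σ v_i r_i = 4·1 + 9·5 + 10·8 + 7·10 + 3·10 = 229 ≡ 9.
  S_1 = Σ v_i α_i r_i = 4·2·1 + 9·5·5 + 10·10·8 + 7·6·10 + 3·1·10 = 1483 ≡ 9.
  α_i^2 mod 11 = [4, 3, 1, 3, 1].
  S_2 = Σ v_i α_i^2 r_i = 4·4·1 + 9·3·5 + 10·1·8 + 7·3·10 + 3·1·10 = 471 ≡ 9.
  S = (9, 9, 9) ≠ 0, so r is not a codeword (an error is present).
Step 3: locate the error. For a single error e at position i, S_ℓ = v_i·e·α_i^ℓ, so α_err = S_1/S_0.
  S_0^{−1} = 9^{−1} = 5 (mod 11), so α_err = 9·5 = 45 ≡ 1 = α_5. Error position i = 5.
  Consistency check: S_2/S_1 = 9·5 = 45 ≡ 1 = α_err ✓ (single-error assumption holds).
Step 4: error magnitude e = S_0/v_5 = S_0·∏_{j≠5}(α_5 − α_j) = 9·4 = 36 ≡ 3 (mod 11).
Step 5: correct position 5: c_5 = r_5 − e = 10 − 3 ≡ 7 (mod 11). Hence c = [1, 5, 8, 10, 7].
  Check: interpolating c through the α_i gives m(x) = 2 + 5·x (degree < 2) with m(α_i) = c_i for every i, so c is indeed a codeword.


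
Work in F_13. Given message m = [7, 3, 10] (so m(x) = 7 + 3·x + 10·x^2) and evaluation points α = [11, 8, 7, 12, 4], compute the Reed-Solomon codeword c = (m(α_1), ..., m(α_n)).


c = [2, 8, 11, 1, 10]

Message polynomial: m(x) = 7 + 3·x + 10·x^2 (mod 13).
For each evaluation point α_i, compute m(α_i) mod 13:
  α_1 = 11: Horner steps 10 → 9 → 2, so m(11) = 2.
  α_2 = 8: Horner steps 10 → 5 → 8, so m(8) = 8.
  α_3 = 7: Horner steps 10 → 8 → 11, so m(7) = 11.
  α_4 = 12: Horner steps 10 → 6 → 1, so m(12) = 1.
  α_5 = 4: Horner steps 10 → 4 → 10, so m(4) = 10.
Codeword c = [2, 8, 11, 1, 10] ∈ F_13^5.


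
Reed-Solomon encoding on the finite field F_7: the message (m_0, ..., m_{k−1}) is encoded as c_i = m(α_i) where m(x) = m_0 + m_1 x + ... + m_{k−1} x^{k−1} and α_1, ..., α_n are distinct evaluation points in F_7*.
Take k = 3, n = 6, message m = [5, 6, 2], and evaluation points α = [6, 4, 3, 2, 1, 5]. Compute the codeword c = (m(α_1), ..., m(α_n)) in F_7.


c = [1, 5, 6, 4, 6, 1]

Message polynomial: m(x) = 5 + 6·x + 2·x^2 (mod 7).
For each evaluation point α_i, compute m(α_i) mod 7:
  α_1 = 6: Horner steps 2 → 4 → 1, so m(6) = 1.
  α_2 = 4: Horner steps 2 → 0 → 5, so m(4) = 5.
  α_3 = 3: Horner steps 2 → 5 → 6, so m(3) = 6.
  α_4 = 2: Horner steps 2 → 3 → 4, so m(2) = 4.
  α_5 = 1: Horner steps 2 → 1 → 6, so m(1) = 6.
  α_6 = 5: Horner steps 2 → 2 → 1, so m(5) = 1.
Codeword c = [1, 5, 6, 4, 6, 1] ∈ F_7^6.


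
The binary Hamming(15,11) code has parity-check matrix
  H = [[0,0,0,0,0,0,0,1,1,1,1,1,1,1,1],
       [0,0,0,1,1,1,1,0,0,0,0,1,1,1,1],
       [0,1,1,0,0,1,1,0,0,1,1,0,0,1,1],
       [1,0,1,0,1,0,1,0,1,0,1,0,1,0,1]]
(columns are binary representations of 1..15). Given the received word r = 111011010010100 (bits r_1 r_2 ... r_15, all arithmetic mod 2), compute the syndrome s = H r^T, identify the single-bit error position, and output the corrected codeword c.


s = (1, 1, 0, 1)^T, error position = 13, corrected codeword c = 111011010010000

Compute s = H r^T mod 2 one row at a time:
  s_1 = 1 + 0 + 0 + 1 + 0 + 1 + 0 + 0 = 3 ≡ 1 (mod 2).
  s_2 = 0 + 1 + 1 + 0 + 0 + 1 + 0 + 0 = 3 ≡ 1 (mod 2).
  s_3 = 1 + 1 + 1 + 0 + 0 + 1 + 0 + 0 = 4 ≡ 0 (mod 2).
  s_4 = 1 + 1 + 1 + 0 + 0 + 1 + 1 + 0 = 5 ≡ 1 (mod 2).
s = (1, 1, 0, 1)^T — this equals column 13 of H (binary 1101), so error is at position 13.
Correct: flip bit 13 of r = 111011010010100 to get c = 111011010010000.


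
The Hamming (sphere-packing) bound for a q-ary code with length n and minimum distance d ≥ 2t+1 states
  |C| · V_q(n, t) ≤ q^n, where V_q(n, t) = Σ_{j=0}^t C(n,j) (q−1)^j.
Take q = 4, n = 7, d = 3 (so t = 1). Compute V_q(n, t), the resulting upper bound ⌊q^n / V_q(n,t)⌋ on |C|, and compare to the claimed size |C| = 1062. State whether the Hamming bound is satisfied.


V_q(n, t) = 22, q^n = 16384, Hamming bound = 744, |C| = 1062 > bound (violated).

Step 1: Compute V_q(n, t) = Σ_{j=0}^1 C(n, j) (q−1)^j.
  j = 0: C(7,0)·(3)^0 = 1·1 = 1.
  j = 1: C(7,1)·(3)^1 = 7·3 = 21.
  V_q(n, t) = 1 + 21 = 22.
Step 2: q^n = 4^7 = 16384.
Step 3: Hamming bound ⌊q^n / V_q(n,t)⌋ = ⌊16384/22⌋ = 744.
Step 4: Compare |C| = 1062 to 744: violated.
The claimed |C| lies above the Hamming bound, so no 4-ary code of length 7 with d ≥ 3 can have 1062 codewords.


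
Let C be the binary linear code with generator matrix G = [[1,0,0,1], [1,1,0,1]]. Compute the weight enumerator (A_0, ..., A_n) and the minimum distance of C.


Weight distribution: A_0 = 1, A_1 = 1, A_2 = 1, A_3 = 1. Minimum distance d = 1.

Enumerate all 2^2 = 4 messages m ∈ F_2^2.
For each, compute codeword c = mG in F_2^4, then tally its weight.
  m = 00 → c = 0000, weight = 0.
  m = 10 → c = 1001, weight = 2.
  m = 01 → c = 1101, weight = 3.
  m = 11 → c = 0100, weight = 1.
Tally weights:
  weight 0: 1 codewords.
  weight 1: 1 codewords.
  weight 2: 1 codewords.
  weight 3: 1 codewords.
Minimum distance d = smallest w > 0 with A_w > 0 = 1.
Sanity: Σ A_w = 4 = 2^2 = 4 ✓.


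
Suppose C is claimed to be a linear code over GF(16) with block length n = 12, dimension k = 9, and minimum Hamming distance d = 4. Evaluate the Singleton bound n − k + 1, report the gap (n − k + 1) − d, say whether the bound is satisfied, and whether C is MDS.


Singleton RHS = n − k + 1 = 4, slack = 0, bound satisfied, MDS.

Singleton bound: d ≤ n − k + 1.
Here n = 12, k = 9, so n − k + 1 = 4.
Given d = 4, check d ≤ 4: YES.
Slack = (n − k + 1) − d = 0.
The code is MDS (slack = 0).
Description: the claimed parameters are [12, 9, 4]_16; such a code would be MDS (meets Singleton bound).


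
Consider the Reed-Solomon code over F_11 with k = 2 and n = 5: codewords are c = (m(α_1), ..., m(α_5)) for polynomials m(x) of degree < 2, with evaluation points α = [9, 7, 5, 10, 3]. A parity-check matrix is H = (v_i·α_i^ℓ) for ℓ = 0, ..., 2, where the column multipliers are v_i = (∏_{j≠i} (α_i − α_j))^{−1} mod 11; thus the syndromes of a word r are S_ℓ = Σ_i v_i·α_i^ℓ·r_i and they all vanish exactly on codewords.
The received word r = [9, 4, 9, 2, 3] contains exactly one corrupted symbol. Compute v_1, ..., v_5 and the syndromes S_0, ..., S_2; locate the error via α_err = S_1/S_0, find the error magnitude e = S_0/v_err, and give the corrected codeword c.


S = (3, 5, 1), error at position 1, error magnitude e = 10, c = [10, 4, 9, 2, 3].

Step 1: column multipliers v_i = (∏_{j≠i}(α_i − α_j))^{−1} mod 11.
  i = 1 (α = 9): (9−7)(9−5)(9−10)(9−3) = 2·4·(−1)·6 = −48 ≡ 7, so v_1 = 7^{−1} = 8 (mod 11).
  i = 2 (α = 7): (7−9)(7−5)(7−10)(7−3) = (−2)·2·(−3)·4 = 48 ≡ 4, so v_2 = 4^{−1} = 3 (mod 11).
  i = 3 (α = 5): (5−9)(5−7)(5−10)(5−3) = (−4)·(−2)·(−5)·2 = −80 ≡ 8, so v_3 = 8^{−1} = 7 (mod 11).
  i = 4 (α = 10): (10−9)(10−7)(10−5)(10−3) = 1·3·5·7 = 105 ≡ 6, so v_4 = 6^{−1} = 2 (mod 11).
  i = 5 (α = 3): (3−9)(3−7)(3−5)(3−10) = (−6)·(−4)·(−2)·(−7) = 336 ≡ 6, so v_5 = 6^{−1} = 2 (mod 11).
  v = [8, 3, 7, 2, 2].
Step 2: syndromes of r = [9, 4, 9, 2, 3] (all sums mod 11).
  S_0 = Σ v_i r_i = 8·9 + 3·4 + 7·9 + 2·2 + 2·3 = 157 ≡ 3.
  S_1 = Σ v_i α_i r_i = 8·9·9 + 3·7·4 + 7·5·9 + 2·10·2 + 2·3·3 = 1105 ≡ 5.
  α_i^2 mod 11 = [4, 5, 3, 1, 9].
  S_2 = Σ v_i α_i^2 r_i = 8·4·9 + 3·5·4 + 7·3·9 + 2·1·2 + 2·9·3 = 595 ≡ 1.
  S = (3, 5, 1) ≠ 0, so r is not a codeword (an error is present).
Step 3: locate the error. For a single error e at position i, S_ℓ = v_i·e·α_i^ℓ, so α_err = S_1/S_0.
  S_0^{−1} = 3^{−1} = 4 (mod 11), so α_err = 5·4 = 20 ≡ 9 = α_1. Error position i = 1.
  Consistency check: S_2/S_1 = 1·9 = 9 ≡ 9 = α_err ✓ (single-error assumption holds).
Step 4: error magnitude e = S_0/v_1 = S_0·∏_{j≠1}(α_1 − α_j) = 3·7 = 21 ≡ 10 (mod 11).
Step 5: correct position 1: c_1 = r_1 − e = 9 − 10 ≡ 10 (mod 11). Hence c = [10, 4, 9, 2, 3].
  Check: interpolating c through the α_i gives m(x) = 5 + 3·x (degree < 2) with m(α_i) = c_i for every i, so c is indeed a codeword.


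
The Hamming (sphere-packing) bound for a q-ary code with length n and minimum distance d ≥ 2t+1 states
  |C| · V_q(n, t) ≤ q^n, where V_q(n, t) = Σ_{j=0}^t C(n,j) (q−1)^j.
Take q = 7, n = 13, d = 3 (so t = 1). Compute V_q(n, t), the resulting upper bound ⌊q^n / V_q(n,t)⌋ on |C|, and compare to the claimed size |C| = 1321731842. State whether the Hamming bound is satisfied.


V_q(n, t) = 79, q^n = 96889010407, Hamming bound = 1226443169, |C| = 1321731842 > bound (violated).

Step 1: Compute V_q(n, t) = Σ_{j=0}^1 C(n, j) (q−1)^j.
  j = 0: C(13,0)·(6)^0 = 1·1 = 1.
  j = 1: C(13,1)·(6)^1 = 13·6 = 78.
  V_q(n, t) = 1 + 78 = 79.
Step 2: q^n = 7^13 = 96889010407.
Step 3: Hamming bound ⌊q^n / V_q(n,t)⌋ = ⌊96889010407/79⌋ = 1226443169.
Step 4: Compare |C| = 1321731842 to 1226443169: violated.
The claimed |C| lies above the Hamming bound, so no 7-ary code of length 13 with d ≥ 3 can have 1321731842 codewords.


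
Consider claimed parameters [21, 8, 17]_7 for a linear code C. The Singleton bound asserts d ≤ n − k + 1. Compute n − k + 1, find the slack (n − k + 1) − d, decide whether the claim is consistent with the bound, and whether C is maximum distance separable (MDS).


Singleton RHS = n − k + 1 = 14, slack = -3, bound violated (no such code; not MDS).

Singleton bound: d ≤ n − k + 1.
Here n = 21, k = 8, so n − k + 1 = 14.
Given d = 17, check d ≤ 14: NO.
Slack = (n − k + 1) − d = -3.
The slack is negative: d = 17 exceeds n − k + 1 = 14 by 3, so the Singleton bound is violated and no linear [21, 8, 17]_7 code can exist. In particular it is not MDS (MDS requires d = n − k + 1 exactly).
Description: the claimed parameters are [21, 8, 17]_7; such a code would be impossible (violates the Singleton bound).


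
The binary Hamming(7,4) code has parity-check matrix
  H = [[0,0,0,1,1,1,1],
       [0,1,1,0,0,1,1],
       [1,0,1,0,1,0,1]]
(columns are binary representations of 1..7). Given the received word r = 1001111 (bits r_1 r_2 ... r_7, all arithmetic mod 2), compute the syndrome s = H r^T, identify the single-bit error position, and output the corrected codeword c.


s = (0, 0, 1)^T, error position = 1, corrected codeword c = 0001111

Compute s = H r^T mod 2 one row at a time:
  s_1 = 1 + 1 + 1 + 1 = 4 ≡ 0 (mod 2).
  s_2 = 0 + 0 + 1 + 1 = 2 ≡ 0 (mod 2).
  s_3 = 1 + 0 + 1 + 1 = 3 ≡ 1 (mod 2).
s = (0, 0, 1)^T — this equals column 1 of H (binary 001), so error is at position 1.
Correct: flip bit 1 of r = 1001111 to get c = 0001111.


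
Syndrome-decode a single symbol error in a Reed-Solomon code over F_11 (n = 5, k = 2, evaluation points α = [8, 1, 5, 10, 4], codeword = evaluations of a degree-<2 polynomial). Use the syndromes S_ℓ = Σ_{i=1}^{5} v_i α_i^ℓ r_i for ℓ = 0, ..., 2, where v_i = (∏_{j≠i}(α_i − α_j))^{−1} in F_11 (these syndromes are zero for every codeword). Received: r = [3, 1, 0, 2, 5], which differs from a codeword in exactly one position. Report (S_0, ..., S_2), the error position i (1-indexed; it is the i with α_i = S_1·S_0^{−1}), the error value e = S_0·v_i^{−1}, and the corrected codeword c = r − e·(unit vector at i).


S = (9, 1, 5), error at position 3, error magnitude e = 1, c = [3, 1, 10, 2, 5].

Step 1: column multipliers v_i = (∏_{j≠i}(α_i − α_j))^{−1} mod 11.
  i = 1 (α = 8): (8−1)(8−5)(8−10)(8−4) = 7·3·(−2)·4 = −168 ≡ 8, so v_1 = 8^{−1} = 7 (mod 11).
  i = 2 (α = 1): (1−8)(1−5)(1−10)(1−4) = (−7)·(−4)·(−9)·(−3) = 756 ≡ 8, so v_2 = 8^{−1} = 7 (mod 11).
  i = 3 (α = 5): (5−8)(5−1)(5−10)(5−4) = (−3)·4·(−5)·1 = 60 ≡ 5, so v_3 = 5^{−1} = 9 (mod 11).
  i = 4 (α = 10): (10−8)(10−1)(10−5)(10−4) = 2·9·5·6 = 540 ≡ 1, so v_4 = 1^{−1} = 1 (mod 11).
  i = 5 (α = 4): (4−8)(4−1)(4−5)(4−10) = (−4)·3·(−1)·(−6) = −72 ≡ 5, so v_5 = 5^{−1} = 9 (mod 11).
  v = [7, 7, 9, 1, 9].
Step 2: syndromes of r = [3, 1, 0, 2, 5] (all sums mod 11).
  S_0 = Σ v_i r_i = 7·3 + 7·1 + 9·0 + 1·2 + 9·5 = 75 ≡ 9.
  S_1 = Σ v_i α_i r_i = 7·8·3 + 7·1·1 + 9·5·0 + 1·10·2 + 9·4·5 = 375 ≡ 1.
  α_i^2 mod 11 = [9, 1, 3, 1, 5].
  S_2 = Σ v_i α_i^2 r_i = 7·9·3 + 7·1·1 + 9·3·0 + 1·1·2 + 9·5·5 = 423 ≡ 5.
  S = (9, 1, 5) ≠ 0, so r is not a codeword (an error is present).
Step 3: locate the error. For a single error e at position i, S_ℓ = v_i·e·α_i^ℓ, so α_err = S_1/S_0.
  S_0^{−1} = 9^{−1} = 5 (mod 11), so α_err = 1·5 = 5 ≡ 5 = α_3. Error position i = 3.
  Consistency check: S_2/S_1 = 5·1 = 5 ≡ 5 = α_err ✓ (single-error assumption holds).
Step 4: error magnitude e = S_0/v_3 = S_0·∏_{j≠3}(α_3 − α_j) = 9·5 = 45 ≡ 1 (mod 11).
Step 5: correct position 3: c_3 = r_3 − e = 0 − 1 ≡ 10 (mod 11). Hence c = [3, 1, 10, 2, 5].
  Check: interpolating c through the α_i gives m(x) = 7 + 5·x (degree < 2) with m(α_i) = c_i for every i, so c is indeed a codeword.


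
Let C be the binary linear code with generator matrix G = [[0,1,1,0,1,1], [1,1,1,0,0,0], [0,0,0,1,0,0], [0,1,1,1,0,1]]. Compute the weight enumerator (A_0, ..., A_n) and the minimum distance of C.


Weight distribution: A_0 = 1, A_1 = 2, A_2 = 2, A_3 = 4, A_4 = 5, A_5 = 2. Minimum distance d = 1.

Enumerate all 2^4 = 16 messages m ∈ F_2^4.
For each, compute codeword c = mG in F_2^6, then tally its weight.
  m = 0000 → c = 000000, weight = 0.
  m = 1000 → c = 011011, weight = 4.
  m = 0100 → c = 111000, weight = 3.
  m = 1100 → c = 100011, weight = 3.
  m = 0010 → c = 000100, weight = 1.
  m = 1010 → c = 011111, weight = 5.
  m = 0110 → c = 111100, weight = 4.
  m = 1110 → c = 100111, weight = 4.
  m = 0001 → c = 011101, weight = 4.
  m = 1001 → c = 000110, weight = 2.
  m = 0101 → c = 100101, weight = 3.
  m = 1101 → c = 111110, weight = 5.
  m = 0011 → c = 011001, weight = 3.
  m = 1011 → c = 000010, weight = 1.
  m = 0111 → c = 100001, weight = 2.
  m = 1111 → c = 111010, weight = 4.
Tally weights:
  weight 0: 1 codewords.
  weight 1: 2 codewords.
  weight 2: 2 codewords.
  weight 3: 4 codewords.
  weight 4: 5 codewords.
  weight 5: 2 codewords.
Minimum distance d = smallest w > 0 with A_w > 0 = 1.
Sanity: Σ A_w = 16 = 2^4 = 16 ✓.


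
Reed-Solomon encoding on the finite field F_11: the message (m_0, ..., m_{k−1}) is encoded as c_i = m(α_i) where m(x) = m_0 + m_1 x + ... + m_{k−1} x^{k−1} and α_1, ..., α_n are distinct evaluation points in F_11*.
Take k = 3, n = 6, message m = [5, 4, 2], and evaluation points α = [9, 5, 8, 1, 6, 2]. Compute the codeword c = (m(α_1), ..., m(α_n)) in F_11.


c = [5, 9, 0, 0, 2, 10]

Message polynomial: m(x) = 5 + 4·x + 2·x^2 (mod 11).
For each evaluation point α_i, compute m(α_i) mod 11:
  α_1 = 9: Horner steps 2 → 0 → 5, so m(9) = 5.
  α_2 = 5: Horner steps 2 → 3 → 9, so m(5) = 9.
  α_3 = 8: Horner steps 2 → 9 → 0, so m(8) = 0.
  α_4 = 1: Horner steps 2 → 6 → 0, so m(1) = 0.
  α_5 = 6: Horner steps 2 → 5 → 2, so m(6) = 2.
  α_6 = 2: Horner steps 2 → 8 → 10, so m(2) = 10.
Codeword c = [5, 9, 0, 0, 2, 10] ∈ F_11^6.


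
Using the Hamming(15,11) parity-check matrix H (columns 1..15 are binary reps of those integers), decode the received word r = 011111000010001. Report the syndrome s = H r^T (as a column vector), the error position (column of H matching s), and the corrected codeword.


s = (0, 0, 1, 0)^T, error position = 2, corrected codeword c = 001111000010001

Compute s = H r^T mod 2 one row at a time:
  s_1 = 0 + 0 + 0 + 1 + 0 + 0 + 0 + 1 = 2 ≡ 0 (mod 2).
  s_2 = 1 + 1 + 1 + 0 + 0 + 0 + 0 + 1 = 4 ≡ 0 (mod 2).
  s_3 = 1 + 1 + 1 + 0 + 0 + 1 + 0 + 1 = 5 ≡ 1 (mod 2).
  s_4 = 0 + 1 + 1 + 0 + 0 + 1 + 0 + 1 = 4 ≡ 0 (mod 2).
s = (0, 0, 1, 0)^T — this equals column 2 of H (binary 0010), so error is at position 2.
Correct: flip bit 2 of r = 011111000010001 to get c = 001111000010001.


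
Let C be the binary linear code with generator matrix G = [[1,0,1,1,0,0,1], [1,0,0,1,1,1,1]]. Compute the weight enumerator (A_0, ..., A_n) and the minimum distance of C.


Weight distribution: A_0 = 1, A_3 = 1, A_4 = 1, A_5 = 1. Minimum distance d = 3.

Enumerate all 2^2 = 4 messages m ∈ F_2^2.
For each, compute codeword c = mG in F_2^7, then tally its weight.
  m = 00 → c = 0000000, weight = 0.
  m = 10 → c = 1011001, weight = 4.
  m = 01 → c = 1001111, weight = 5.
  m = 11 → c = 0010110, weight = 3.
Tally weights:
  weight 0: 1 codewords.
  weight 3: 1 codewords.
  weight 4: 1 codewords.
  weight 5: 1 codewords.
Minimum distance d = smallest w > 0 with A_w > 0 = 3.
Sanity: Σ A_w = 4 = 2^2 = 4 ✓.


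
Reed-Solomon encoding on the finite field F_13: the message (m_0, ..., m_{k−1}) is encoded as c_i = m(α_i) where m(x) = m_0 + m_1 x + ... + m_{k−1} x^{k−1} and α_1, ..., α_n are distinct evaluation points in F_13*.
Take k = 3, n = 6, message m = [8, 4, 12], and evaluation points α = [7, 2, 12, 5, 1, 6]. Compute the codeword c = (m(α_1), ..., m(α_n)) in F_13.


c = [0, 12, 3, 3, 11, 9]

Message polynomial: m(x) = 8 + 4·x + 12·x^2 (mod 13).
For each evaluation point α_i, compute m(α_i) mod 13:
  α_1 = 7: Horner steps 12 → 10 → 0, so m(7) = 0.
  α_2 = 2: Horner steps 12 → 2 → 12, so m(2) = 12.
  α_3 = 12: Horner steps 12 → 5 → 3, so m(12) = 3.
  α_4 = 5: Horner steps 12 → 12 → 3, so m(5) = 3.
  α_5 = 1: Horner steps 12 → 3 → 11, so m(1) = 11.
  α_6 = 6: Horner steps 12 → 11 → 9, so m(6) = 9.
Codeword c = [0, 12, 3, 3, 11, 9] ∈ F_13^6.


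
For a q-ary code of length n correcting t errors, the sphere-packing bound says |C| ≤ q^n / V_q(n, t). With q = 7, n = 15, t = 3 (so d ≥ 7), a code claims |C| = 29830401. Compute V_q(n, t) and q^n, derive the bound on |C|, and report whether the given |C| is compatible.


V_q(n, t) = 102151, q^n = 4747561509943, Hamming bound = 46475918, |C| = 29830401 ≤ bound (satisfied).

Step 1: Compute V_q(n, t) = Σ_{j=0}^3 C(n, j) (q−1)^j.
  j = 0: C(15,0)·(6)^0 = 1·1 = 1.
  j = 1: C(15,1)·(6)^1 = 15·6 = 90.
  j = 2: C(15,2)·(6)^2 = 105·36 = 3780.
  j = 3: C(15,3)·(6)^3 = 455·216 = 98280.
  V_q(n, t) = 1 + 90 + 3780 + 98280 = 102151.
Step 2: q^n = 7^15 = 4747561509943.
Step 3: Hamming bound ⌊q^n / V_q(n,t)⌋ = ⌊4747561509943/102151⌋ = 46475918.
Step 4: Compare |C| = 29830401 to 46475918: satisfied.
The claimed |C| lies below the Hamming bound.


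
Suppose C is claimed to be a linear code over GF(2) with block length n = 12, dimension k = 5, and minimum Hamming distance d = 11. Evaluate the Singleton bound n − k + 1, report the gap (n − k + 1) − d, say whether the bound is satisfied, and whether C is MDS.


Singleton RHS = n − k + 1 = 8, slack = -3, bound violated (no such code; not MDS).

Singleton bound: d ≤ n − k + 1.
Here n = 12, k = 5, so n − k + 1 = 8.
Given d = 11, check d ≤ 8: NO.
Slack = (n − k + 1) − d = -3.
The slack is negative: d = 11 exceeds n − k + 1 = 8 by 3, so the Singleton bound is violated and no linear [12, 5, 11]_2 code can exist. In particular it is not MDS (MDS requires d = n − k + 1 exactly).
Description: the claimed parameters are [12, 5, 11]_2; such a code would be impossible (violates the Singleton bound).


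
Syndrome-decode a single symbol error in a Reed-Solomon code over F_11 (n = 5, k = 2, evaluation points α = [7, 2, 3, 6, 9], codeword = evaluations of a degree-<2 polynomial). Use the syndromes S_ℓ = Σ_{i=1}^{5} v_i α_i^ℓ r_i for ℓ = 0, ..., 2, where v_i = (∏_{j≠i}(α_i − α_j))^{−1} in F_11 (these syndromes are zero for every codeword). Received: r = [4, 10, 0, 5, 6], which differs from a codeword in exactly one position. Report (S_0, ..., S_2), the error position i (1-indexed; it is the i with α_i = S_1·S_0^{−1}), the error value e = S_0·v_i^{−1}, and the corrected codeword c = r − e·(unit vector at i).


S = (8, 4, 2), error at position 4, error magnitude e = 2, c = [4, 10, 0, 3, 6].

Step 1: column multipliers v_i = (∏_{j≠i}(α_i − α_j))^{−1} mod 11.
  i = 1 (α = 7): (7−2)(7−3)(7−6)(7−9) = 5·4·1·(−2) = −40 ≡ 4, so v_1 = 4^{−1} = 3 (mod 11).
  i = 2 (α = 2): (2−7)(2−3)(2−6)(2−9) = (−5)·(−1)·(−4)·(−7) = 140 ≡ 8, so v_2 = 8^{−1} = 7 (mod 11).
  i = 3 (α = 3): (3−7)(3−2)(3−6)(3−9) = (−4)·1·(−3)·(−6) = −72 ≡ 5, so v_3 = 5^{−1} = 9 (mod 11).
  i = 4 (α = 6): (6−7)(6−2)(6−3)(6−9) = (−1)·4·3·(−3) = 36 ≡ 3, so v_4 = 3^{−1} = 4 (mod 11).
  i = 5 (α = 9): (9−7)(9−2)(9−3)(9−6) = 2·7·6·3 = 252 ≡ 10, so v_5 = 10^{−1} = 10 (mod 11).
  v = [3, 7, 9, 4, 10].
Step 2: syndromes of r = [4, 10, 0, 5, 6] (all sums mod 11).
  S_0 = Σ v_i r_i = 3·4 + 7·10 + 9·0 + 4·5 + 10·6 = 162 ≡ 8.
  S_1 = Σ v_i α_i r_i = 3·7·4 + 7·2·10 + 9·3·0 + 4·6·5 + 10·9·6 = 884 ≡ 4.
  α_i^2 mod 11 = [5, 4, 9, 3, 4].
  S_2 = Σ v_i α_i^2 r_i = 3·5·4 + 7·4·10 + 9·9·0 + 4·3·5 + 10·4·6 = 640 ≡ 2.
  S = (8, 4, 2) ≠ 0, so r is not a codeword (an error is present).
Step 3: locate the error. For a single error e at position i, S_ℓ = v_i·e·α_i^ℓ, so α_err = S_1/S_0.
  S_0^{−1} = 8^{−1} = 7 (mod 11), so α_err = 4·7 = 28 ≡ 6 = α_4. Error position i = 4.
  Consistency check: S_2/S_1 = 2·3 = 6 ≡ 6 = α_err ✓ (single-error assumption holds).
Step 4: error magnitude e = S_0/v_4 = S_0·∏_{j≠4}(α_4 − α_j) = 8·3 = 24 ≡ 2 (mod 11).
Step 5: correct position 4: c_4 = r_4 − e = 5 − 2 ≡ 3 (mod 11). Hence c = [4, 10, 0, 3, 6].
  Check: interpolating c through the α_i gives m(x) = 8 + 1·x (degree < 2) with m(α_i) = c_i for every i, so c is indeed a codeword.


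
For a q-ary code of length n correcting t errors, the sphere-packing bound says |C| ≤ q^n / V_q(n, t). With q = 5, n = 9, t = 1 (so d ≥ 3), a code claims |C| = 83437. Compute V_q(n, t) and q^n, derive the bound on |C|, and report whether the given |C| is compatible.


V_q(n, t) = 37, q^n = 1953125, Hamming bound = 52787, |C| = 83437 > bound (violated).

Step 1: Compute V_q(n, t) = Σ_{j=0}^1 C(n, j) (q−1)^j.
  j = 0: C(9,0)·(4)^0 = 1·1 = 1.
  j = 1: C(9,1)·(4)^1 = 9·4 = 36.
  V_q(n, t) = 1 + 36 = 37.
Step 2: q^n = 5^9 = 1953125.
Step 3: Hamming bound ⌊q^n / V_q(n,t)⌋ = ⌊1953125/37⌋ = 52787.
Step 4: Compare |C| = 83437 to 52787: violated.
The claimed |C| lies above the Hamming bound, so no 5-ary code of length 9 with d ≥ 3 can have 83437 codewords.


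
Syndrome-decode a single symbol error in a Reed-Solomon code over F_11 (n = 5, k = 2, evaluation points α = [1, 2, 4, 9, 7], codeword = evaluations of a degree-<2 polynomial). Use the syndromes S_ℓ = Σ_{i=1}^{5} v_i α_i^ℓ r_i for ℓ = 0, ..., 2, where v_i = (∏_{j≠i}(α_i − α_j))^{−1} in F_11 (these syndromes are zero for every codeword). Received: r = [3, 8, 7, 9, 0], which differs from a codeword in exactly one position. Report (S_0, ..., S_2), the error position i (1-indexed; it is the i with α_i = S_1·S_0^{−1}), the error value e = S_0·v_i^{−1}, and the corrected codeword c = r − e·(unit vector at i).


S = (1, 9, 4), error at position 4, error magnitude e = 10, c = [3, 8, 7, 10, 0].

Step 1: column multipliers v_i = (∏_{j≠i}(α_i − α_j))^{−1} mod 11.
  i = 1 (α = 1): (1−2)(1−4)(1−9)(1−7) = (−1)·(−3)·(−8)·(−6) = 144 ≡ 1, so v_1 = 1^{−1} = 1 (mod 11).
  i = 2 (α = 2): (2−1)(2−4)(2−9)(2−7) = 1·(−2)·(−7)·(−5) = −70 ≡ 7, so v_2 = 7^{−1} = 8 (mod 11).
  i = 3 (α = 4): (4−1)(4−2)(4−9)(4−7) = 3·2·(−5)·(−3) = 90 ≡ 2, so v_3 = 2^{−1} = 6 (mod 11).
  i = 4 (α = 9): (9−1)(9−2)(9−4)(9−7) = 8·7·5·2 = 560 ≡ 10, so v_4 = 10^{−1} = 10 (mod 11).
  i = 5 (α = 7): (7−1)(7−2)(7−4)(7−9) = 6·5·3·(−2) = −180 ≡ 7, so v_5 = 7^{−1} = 8 (mod 11).
  v = [1, 8, 6, 10, 8].
Step 2: syndromes of r = [3, 8, 7, 9, 0] (all sums mod 11).
  S_0 = Σ v_i r_i = 1·3 + 8·8 + 6·7 + 10·9 + 8·0 = 199 ≡ 1.
  S_1 = Σ v_i α_i r_i = 1·1·3 + 8·2·8 + 6·4·7 + 10·9·9 + 8·7·0 = 1109 ≡ 9.
  α_i^2 mod 11 = [1, 4, 5, 4, 5].
  S_2 = Σ v_i α_i^2 r_i = 1·1·3 + 8·4·8 + 6·5·7 + 10·4·9 + 8·5·0 = 829 ≡ 4.
  S = (1, 9, 4) ≠ 0, so r is not a codeword (an error is present).
Step 3: locate the error. For a single error e at position i, S_ℓ = v_i·e·α_i^ℓ, so α_err = S_1/S_0.
  S_0^{−1} = 1^{−1} = 1 (mod 11), so α_err = 9·1 = 9 ≡ 9 = α_4. Error position i = 4.
  Consistency check: S_2/S_1 = 4·5 = 20 ≡ 9 = α_err ✓ (single-error assumption holds).
Step 4: error magnitude e = S_0/v_4 = S_0·∏_{j≠4}(α_4 − α_j) = 1·10 = 10 ≡ 10 (mod 11).
Step 5: correct position 4: c_4 = r_4 − e = 9 − 10 ≡ 10 (mod 11). Hence c = [3, 8, 7, 10, 0].
  Check: interpolating c through the α_i gives m(x) = 9 + 5·x (degree < 2) with m(α_i) = c_i for every i, so c is indeed a codeword.


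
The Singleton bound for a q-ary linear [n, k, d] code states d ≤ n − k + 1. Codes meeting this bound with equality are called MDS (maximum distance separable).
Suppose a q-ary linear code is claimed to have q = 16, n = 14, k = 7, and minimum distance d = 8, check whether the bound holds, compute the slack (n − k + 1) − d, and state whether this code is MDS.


Singleton RHS = n − k + 1 = 8, slack = 0, bound satisfied, MDS.

Singleton bound: d ≤ n − k + 1.
Here n = 14, k = 7, so n − k + 1 = 8.
Given d = 8, check d ≤ 8: YES.
Slack = (n − k + 1) − d = 0.
The code is MDS (slack = 0).
Description: the claimed parameters are [14, 7, 8]_16; such a code would be MDS (meets Singleton bound).


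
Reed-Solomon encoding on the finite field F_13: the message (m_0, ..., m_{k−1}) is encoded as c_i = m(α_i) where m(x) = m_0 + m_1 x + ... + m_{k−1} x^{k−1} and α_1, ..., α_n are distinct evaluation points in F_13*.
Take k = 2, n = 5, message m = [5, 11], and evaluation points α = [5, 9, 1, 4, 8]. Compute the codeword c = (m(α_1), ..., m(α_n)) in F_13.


c = [8, 0, 3, 10, 2]

Message polynomial: m(x) = 5 + 11·x (mod 13).
For each evaluation point α_i, compute m(α_i) mod 13:
  α_1 = 5: Horner steps 11 → 8, so m(5) = 8.
  α_2 = 9: Horner steps 11 → 0, so m(9) = 0.
  α_3 = 1: Horner steps 11 → 3, so m(1) = 3.
  α_4 = 4: Horner steps 11 → 10, so m(4) = 10.
  α_5 = 8: Horner steps 11 → 2, so m(8) = 2.
Codeword c = [8, 0, 3, 10, 2] ∈ F_13^5.


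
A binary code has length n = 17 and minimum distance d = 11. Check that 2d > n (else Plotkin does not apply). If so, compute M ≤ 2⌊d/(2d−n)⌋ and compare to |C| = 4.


Plotkin bound M ≤ 4; given |C| = 4 ≤ bound (satisfied).

Check applicability: 2d = 22, n = 17.
2d − n = 5 > 0, so Plotkin applies.
Compute d/(2d−n) = 11/5 ≈ 2.2000.
⌊d/(2d−n)⌋ = 2.
Plotkin bound: M ≤ 2·2 = 4.
Given |C| = 4, check: satisfied.
This |C| is at the Plotkin bound.


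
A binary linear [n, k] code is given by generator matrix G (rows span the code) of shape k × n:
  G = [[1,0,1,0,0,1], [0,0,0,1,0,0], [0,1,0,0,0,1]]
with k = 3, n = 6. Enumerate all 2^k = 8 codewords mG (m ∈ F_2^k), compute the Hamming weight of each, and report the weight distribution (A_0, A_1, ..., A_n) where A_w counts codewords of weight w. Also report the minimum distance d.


Weight distribution: A_0 = 1, A_1 = 1, A_2 = 1, A_3 = 3, A_4 = 2. Minimum distance d = 1.

Enumerate all 2^3 = 8 messages m ∈ F_2^3.
For each, compute codeword c = mG in F_2^6, then tally its weight.
  m = 000 → c = 000000, weight = 0.
  m = 100 → c = 101001, weight = 3.
  m = 010 → c = 000100, weight = 1.
  m = 110 → c = 101101, weight = 4.
  m = 001 → c = 010001, weight = 2.
  m = 101 → c = 111000, weight = 3.
  m = 011 → c = 010101, weight = 3.
  m = 111 → c = 111100, weight = 4.
Tally weights:
  weight 0: 1 codewords.
  weight 1: 1 codewords.
  weight 2: 1 codewords.
  weight 3: 3 codewords.
  weight 4: 2 codewords.
Minimum distance d = smallest w > 0 with A_w > 0 = 1.
Sanity: Σ A_w = 8 = 2^3 = 8 ✓.


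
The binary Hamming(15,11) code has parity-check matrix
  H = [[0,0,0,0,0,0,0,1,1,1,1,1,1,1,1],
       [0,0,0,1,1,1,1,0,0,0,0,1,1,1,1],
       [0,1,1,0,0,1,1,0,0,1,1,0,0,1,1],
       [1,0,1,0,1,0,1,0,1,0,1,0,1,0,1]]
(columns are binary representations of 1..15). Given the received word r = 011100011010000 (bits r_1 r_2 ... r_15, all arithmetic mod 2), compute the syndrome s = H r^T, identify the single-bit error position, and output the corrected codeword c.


s = (1, 1, 1, 1)^T, error position = 15, corrected codeword c = 011100011010001

Compute s = H r^T mod 2 one row at a time:
  s_1 = 1 + 1 + 0 + 1 + 0 + 0 + 0 + 0 = 3 ≡ 1 (mod 2).
  s_2 = 1 + 0 + 0 + 0 + 0 + 0 + 0 + 0 = 1 ≡ 1 (mod 2).
  s_3 = 1 + 1 + 0 + 0 + 0 + 1 + 0 + 0 = 3 ≡ 1 (mod 2).
  s_4 = 0 + 1 + 0 + 0 + 1 + 1 + 0 + 0 = 3 ≡ 1 (mod 2).
s = (1, 1, 1, 1)^T — this equals column 15 of H (binary 1111), so error is at position 15.
Correct: flip bit 15 of r = 011100011010000 to get c = 011100011010001.


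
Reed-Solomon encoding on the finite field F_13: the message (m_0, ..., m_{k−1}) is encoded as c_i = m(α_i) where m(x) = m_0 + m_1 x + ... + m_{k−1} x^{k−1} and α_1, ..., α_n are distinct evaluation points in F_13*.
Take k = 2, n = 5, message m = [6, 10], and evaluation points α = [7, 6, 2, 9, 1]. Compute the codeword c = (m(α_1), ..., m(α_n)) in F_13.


c = [11, 1, 0, 5, 3]

Message polynomial: m(x) = 6 + 10·x (mod 13).
For each evaluation point α_i, compute m(α_i) mod 13:
  α_1 = 7: Horner steps 10 → 11, so m(7) = 11.
  α_2 = 6: Horner steps 10 → 1, so m(6) = 1.
  α_3 = 2: Horner steps 10 → 0, so m(2) = 0.
  α_4 = 9: Horner steps 10 → 5, so m(9) = 5.
  α_5 = 1: Horner steps 10 → 3, so m(1) = 3.
Codeword c = [11, 1, 0, 5, 3] ∈ F_13^5.


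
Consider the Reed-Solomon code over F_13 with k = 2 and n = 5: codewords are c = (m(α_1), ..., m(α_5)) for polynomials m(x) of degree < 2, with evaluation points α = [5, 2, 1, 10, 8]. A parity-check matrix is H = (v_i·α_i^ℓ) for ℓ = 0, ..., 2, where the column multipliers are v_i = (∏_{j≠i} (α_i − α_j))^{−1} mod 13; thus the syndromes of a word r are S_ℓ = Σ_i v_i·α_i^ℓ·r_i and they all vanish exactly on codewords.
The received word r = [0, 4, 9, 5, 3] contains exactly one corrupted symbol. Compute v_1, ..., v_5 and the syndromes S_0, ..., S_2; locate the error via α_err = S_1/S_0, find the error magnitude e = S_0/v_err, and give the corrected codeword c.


S = (6, 12, 11), error at position 2, error magnitude e = 7, c = [0, 10, 9, 5, 3].

Step 1: column multipliers v_i = (∏_{j≠i}(α_i − α_j))^{−1} mod 13.
  i = 1 (α = 5): (5−2)(5−1)(5−10)(5−8) = 3·4·(−5)·(−3) = 180 ≡ 11, so v_1 = 11^{−1} = 6 (mod 13).
  i = 2 (α = 2): (2−5)(2−1)(2−10)(2−8) = (−3)·1·(−8)·(−6) = −144 ≡ 12, so v_2 = 12^{−1} = 12 (mod 13).
  i = 3 (α = 1): (1−5)(1−2)(1−10)(1−8) = (−4)·(−1)·(−9)·(−7) = 252 ≡ 5, so v_3 = 5^{−1} = 8 (mod 13).
  i = 4 (α = 10): (10−5)(10−2)(10−1)(10−8) = 5·8·9·2 = 720 ≡ 5, so v_4 = 5^{−1} = 8 (mod 13).
  i = 5 (α = 8): (8−5)(8−2)(8−1)(8−10) = 3·6·7·(−2) = −252 ≡ 8, so v_5 = 8^{−1} = 5 (mod 13).
  v = [6, 12, 8, 8, 5].
Step 2: syndromes of r = [0, 4, 9, 5, 3] (all sums mod 13).
  S_0 = Σ v_i r_i = 6·0 + 12·4 + 8·9 + 8·5 + 5·3 = 175 ≡ 6.
  S_1 = Σ v_i α_i r_i = 6·5·0 + 12·2·4 + 8·1·9 + 8·10·5 + 5·8·3 = 688 ≡ 12.
  α_i^2 mod 13 = [12, 4, 1, 9, 12].
  S_2 = Σ v_i α_i^2 r_i = 6·12·0 + 12·4·4 + 8·1·9 + 8·9·5 + 5·12·3 = 804 ≡ 11.
  S = (6, 12, 11) ≠ 0, so r is not a codeword (an error is present).
Step 3: locate the error. For a single error e at position i, S_ℓ = v_i·e·α_i^ℓ, so α_err = S_1/S_0.
  S_0^{−1} = 6^{−1} = 11 (mod 13), so α_err = 12·11 = 132 ≡ 2 = α_2. Error position i = 2.
  Consistency check: S_2/S_1 = 11·12 = 132 ≡ 2 = α_err ✓ (single-error assumption holds).
Step 4: error magnitude e = S_0/v_2 = S_0·∏_{j≠2}(α_2 − α_j) = 6·12 = 72 ≡ 7 (mod 13).
Step 5: correct position 2: c_2 = r_2 − e = 4 − 7 ≡ 10 (mod 13). Hence c = [0, 10, 9, 5, 3].
  Check: interpolating c through the α_i gives m(x) = 8 + 1·x (degree < 2) with m(α_i) = c_i for every i, so c is indeed a codeword.


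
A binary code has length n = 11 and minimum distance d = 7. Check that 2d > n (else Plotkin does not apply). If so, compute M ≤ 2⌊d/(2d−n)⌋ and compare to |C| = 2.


Plotkin bound M ≤ 4; given |C| = 2 ≤ bound (satisfied).

Check applicability: 2d = 14, n = 11.
2d − n = 3 > 0, so Plotkin applies.
Compute d/(2d−n) = 7/3 ≈ 2.3333.
⌊d/(2d−n)⌋ = 2.
Plotkin bound: M ≤ 2·2 = 4.
Given |C| = 2, check: satisfied.
This |C| is below the Plotkin bound.


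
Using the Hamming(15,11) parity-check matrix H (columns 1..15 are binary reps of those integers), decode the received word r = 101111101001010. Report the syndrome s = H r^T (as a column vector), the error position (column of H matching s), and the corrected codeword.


s = (1, 0, 0, 1)^T, error position = 9, corrected codeword c = 101111100001010

Compute s = H r^T mod 2 one row at a time:
  s_1 = 0 + 1 + 0 + 0 + 1 + 0 + 1 + 0 = 3 ≡ 1 (mod 2).
  s_2 = 1 + 1 + 1 + 1 + 1 + 0 + 1 + 0 = 6 ≡ 0 (mod 2).
  s_3 = 0 + 1 + 1 + 1 + 0 + 0 + 1 + 0 = 4 ≡ 0 (mod 2).
  s_4 = 1 + 1 + 1 + 1 + 1 + 0 + 0 + 0 = 5 ≡ 1 (mod 2).
s = (1, 0, 0, 1)^T — this equals column 9 of H (binary 1001), so error is at position 9.
Correct: flip bit 9 of r = 101111101001010 to get c = 101111100001010.


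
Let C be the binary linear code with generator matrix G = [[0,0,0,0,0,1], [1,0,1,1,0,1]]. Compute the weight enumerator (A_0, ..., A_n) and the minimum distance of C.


Weight distribution: A_0 = 1, A_1 = 1, A_3 = 1, A_4 = 1. Minimum distance d = 1.

Enumerate all 2^2 = 4 messages m ∈ F_2^2.
For each, compute codeword c = mG in F_2^6, then tally its weight.
  m = 00 → c = 000000, weight = 0.
  m = 10 → c = 000001, weight = 1.
  m = 01 → c = 101101, weight = 4.
  m = 11 → c = 101100, weight = 3.
Tally weights:
  weight 0: 1 codewords.
  weight 1: 1 codewords.
  weight 3: 1 codewords.
  weight 4: 1 codewords.
Minimum distance d = smallest w > 0 with A_w > 0 = 1.
Sanity: Σ A_w = 4 = 2^2 = 4 ✓.


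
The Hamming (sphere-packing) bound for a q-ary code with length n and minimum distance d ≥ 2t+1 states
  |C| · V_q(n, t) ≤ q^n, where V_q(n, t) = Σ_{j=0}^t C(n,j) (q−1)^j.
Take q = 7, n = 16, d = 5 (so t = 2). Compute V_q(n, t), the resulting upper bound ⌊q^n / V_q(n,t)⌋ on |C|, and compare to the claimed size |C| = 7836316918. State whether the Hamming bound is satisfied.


V_q(n, t) = 4417, q^n = 33232930569601, Hamming bound = 7523869270, |C| = 7836316918 > bound (violated).

Step 1: Compute V_q(n, t) = Σ_{j=0}^2 C(n, j) (q−1)^j.
  j = 0: C(16,0)·(6)^0 = 1·1 = 1.
  j = 1: C(16,1)·(6)^1 = 16·6 = 96.
  j = 2: C(16,2)·(6)^2 = 120·36 = 4320.
  V_q(n, t) = 1 + 96 + 4320 = 4417.
Step 2: q^n = 7^16 = 33232930569601.
Step 3: Hamming bound ⌊q^n / V_q(n,t)⌋ = ⌊33232930569601/4417⌋ = 7523869270.
Step 4: Compare |C| = 7836316918 to 7523869270: violated.
The claimed |C| lies above the Hamming bound, so no 7-ary code of length 16 with d ≥ 5 can have 7836316918 codewords.


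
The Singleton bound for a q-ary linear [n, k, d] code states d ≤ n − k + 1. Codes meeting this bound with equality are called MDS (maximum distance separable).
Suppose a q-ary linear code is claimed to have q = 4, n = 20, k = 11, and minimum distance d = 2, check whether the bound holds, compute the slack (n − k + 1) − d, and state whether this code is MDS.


Singleton RHS = n − k + 1 = 10, slack = 8, bound satisfied, not MDS.

Singleton bound: d ≤ n − k + 1.
Here n = 20, k = 11, so n − k + 1 = 10.
Given d = 2, check d ≤ 10: YES.
Slack = (n − k + 1) − d = 8.
The code is NOT MDS (slack = 8 > 0).
Description: the claimed parameters are [20, 11, 2]_4; such a code would be non-MDS.
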